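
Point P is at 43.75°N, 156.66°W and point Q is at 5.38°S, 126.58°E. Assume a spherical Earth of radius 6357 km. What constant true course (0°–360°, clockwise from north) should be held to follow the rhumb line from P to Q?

234.8°

Meridional parts: M(φ₁)=+0.8508, M(φ₂)=-0.0940 → ΔM = -0.9449;  Δλ = -1.3397 rad
tan C = Δλ / ΔM = +1.4179 → C = 234.81°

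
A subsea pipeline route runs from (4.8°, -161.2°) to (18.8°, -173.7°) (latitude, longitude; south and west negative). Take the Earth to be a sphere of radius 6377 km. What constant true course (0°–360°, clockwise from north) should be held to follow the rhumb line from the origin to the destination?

Δψ = ln[tan(π/4+φ₂/2)/tan(π/4+φ₁/2)] = +0.2503
Δλ = -0.2182 rad (taken the short way round)
course = atan2(Δλ, Δψ) = 318.92°

318.9°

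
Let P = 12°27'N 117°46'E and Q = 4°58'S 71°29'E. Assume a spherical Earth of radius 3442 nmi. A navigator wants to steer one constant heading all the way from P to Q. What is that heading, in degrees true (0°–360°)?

249.3°

Δψ = ln[tan(π/4+φ₂/2)/tan(π/4+φ₁/2)] = -0.3058
Δλ = -0.8078 rad (taken the short way round)
course = atan2(Δλ, Δψ) = 249.26°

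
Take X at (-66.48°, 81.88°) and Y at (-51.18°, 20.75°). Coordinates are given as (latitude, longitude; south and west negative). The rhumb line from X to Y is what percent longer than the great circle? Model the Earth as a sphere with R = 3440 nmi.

Great circle: σ = 0.5823 rad → d_gc = Rσ = 2003.3 nmi
Rhumb: Δφ = +0.2670, Δλ = -1.0669, Δψ = +0.5262, q = Δφ/Δψ = 0.5075 → d_rh = R√(Δφ²+q²Δλ²) = 2076.7 nmi
Excess = (2076.7 − 2003.3) / 2003.3 = 73.4 / 2003.3 = 3.66% ≈ 3.7%

3.7%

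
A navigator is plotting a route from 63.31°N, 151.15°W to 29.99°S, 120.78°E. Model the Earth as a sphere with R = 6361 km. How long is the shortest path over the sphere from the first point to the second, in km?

Haversine: a = sin²(Δφ/2)+cos φ₁ cos φ₂ sin²(Δλ/2) = 0.71674;  σ = 2·atan2(√a,√(1−a))
σ = 115.689° → d = Rσ = 6361·2.01916 = 12844 km

12844 km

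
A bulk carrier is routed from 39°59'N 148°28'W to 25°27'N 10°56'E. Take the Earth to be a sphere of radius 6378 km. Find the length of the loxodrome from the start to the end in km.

14943 km

Δψ = ln[tan(π/4+φ₂/2)/tan(π/4+φ₁/2)] = -0.3030;  Δφ = -0.2537 rad,  Δλ = +2.7821 rad
q = Δφ/Δψ = 0.8372
d = R·√(Δφ² + q²Δλ²) = 6378·2.34296 = 14943 km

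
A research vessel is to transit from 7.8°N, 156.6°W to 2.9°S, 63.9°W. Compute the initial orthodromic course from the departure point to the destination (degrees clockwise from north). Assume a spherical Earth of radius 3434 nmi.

θ = atan2( sin Δλ·cos φ₂ ,  cos φ₁ sin φ₂ − sin φ₁ cos φ₂ cos Δλ )
  = atan2(+0.9976, -0.0437) = 92.51°

92.5°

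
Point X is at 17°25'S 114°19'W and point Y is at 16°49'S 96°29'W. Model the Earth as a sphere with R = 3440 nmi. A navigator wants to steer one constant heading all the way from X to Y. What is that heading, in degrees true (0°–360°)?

88.0°

Δψ = ln[tan(π/4+φ₂/2)/tan(π/4+φ₁/2)] = +0.0110
Δλ = +0.3113 rad (taken the short way round)
course = atan2(Δλ, Δψ) = 87.98°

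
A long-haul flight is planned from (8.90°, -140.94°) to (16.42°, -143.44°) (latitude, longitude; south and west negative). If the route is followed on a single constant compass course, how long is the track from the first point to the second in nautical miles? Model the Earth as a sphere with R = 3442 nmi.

475 nmi

Rhumb course C = atan2(Δλ, Δψ) with Δψ = ln[tan(π/4+φ₂/2)/tan(π/4+φ₁/2)] = +0.1346, Δλ = -0.0436 → C = 342.04°
d = R·|Δφ| / |cos C| = 3442·0.13125 / 0.95128 = 475 nmi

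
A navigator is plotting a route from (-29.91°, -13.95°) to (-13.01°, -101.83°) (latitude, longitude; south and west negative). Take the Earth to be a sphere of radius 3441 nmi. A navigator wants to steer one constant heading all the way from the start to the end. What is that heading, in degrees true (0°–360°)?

281.7°

Meridional parts: M(φ₁)=-0.5475, M(φ₂)=-0.2290 → ΔM = +0.3184;  Δλ = -1.5338 rad
tan C = Δλ / ΔM = -4.8165 → C = 281.73°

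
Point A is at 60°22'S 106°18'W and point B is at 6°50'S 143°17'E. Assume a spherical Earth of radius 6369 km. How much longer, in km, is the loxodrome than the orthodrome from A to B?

752 km

Great circle: cos σ = sin φ₁ sin φ₂ + cos φ₁ cos φ₂ cos Δλ,  σ = 1.6387 rad → d_gc = 10436.8 km
Rhumb line: Δψ = +1.2103, q = Δφ/Δψ = 0.7720, d_rh = R√(Δφ²+q²Δλ²) = 11189.1 km
Excess = 11189.1 − 10436.8 = 752.3 ≈ 752 km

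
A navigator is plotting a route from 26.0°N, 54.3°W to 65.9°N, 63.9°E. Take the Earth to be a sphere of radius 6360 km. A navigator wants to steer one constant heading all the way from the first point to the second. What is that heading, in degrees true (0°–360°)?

Δψ = ln[tan(π/4+φ₂/2)/tan(π/4+φ₁/2)] = +1.0741
Δλ = +2.0630 rad (taken the short way round)
course = atan2(Δλ, Δψ) = 62.50°

62.5°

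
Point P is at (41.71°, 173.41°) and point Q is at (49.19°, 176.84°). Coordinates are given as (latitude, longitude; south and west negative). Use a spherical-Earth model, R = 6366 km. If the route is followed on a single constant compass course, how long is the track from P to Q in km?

Rhumb course C = atan2(Δλ, Δψ) with Δψ = ln[tan(π/4+φ₂/2)/tan(π/4+φ₁/2)] = +0.1865, Δλ = +0.0599 → C = 17.80°
d = R·|Δφ| / |cos C| = 6366·0.13055 / 0.95215 = 873 km

873 km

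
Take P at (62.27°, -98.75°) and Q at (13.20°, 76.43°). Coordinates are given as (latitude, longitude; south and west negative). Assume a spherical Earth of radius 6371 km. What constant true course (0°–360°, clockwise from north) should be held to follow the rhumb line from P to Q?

110.9°

Meridional parts: M(φ₁)=+1.3991, M(φ₂)=+0.2324 → ΔM = -1.1666;  Δλ = +3.0575 rad
tan C = Δλ / ΔM = -2.6208 → C = 110.89°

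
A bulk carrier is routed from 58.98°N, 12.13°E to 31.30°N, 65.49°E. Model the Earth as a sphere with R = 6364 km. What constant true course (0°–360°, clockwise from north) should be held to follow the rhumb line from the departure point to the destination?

Meridional parts: M(φ₁)=+1.2819, M(φ₂)=+0.5757 → ΔM = -0.7062;  Δλ = +0.9313 rad
tan C = Δλ / ΔM = -1.3187 → C = 127.17°

127.2°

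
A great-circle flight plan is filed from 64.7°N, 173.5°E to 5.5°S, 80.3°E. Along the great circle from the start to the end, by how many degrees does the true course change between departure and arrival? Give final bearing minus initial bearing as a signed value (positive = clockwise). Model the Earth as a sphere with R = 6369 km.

-65.1°

At departure: θ₁ = atan2(sin Δλ cos φ₂, cos φ₁ sin φ₂ − sin φ₁ cos φ₂ cos Δλ) = 270.53°
At arrival: θ₂ = atan2(sin Δλ cos φ₁, −cos φ₂ sin φ₁ + sin φ₂ cos φ₁ cos Δλ) = 205.42°
Δθ = θ₂ − θ₁ = -65.1°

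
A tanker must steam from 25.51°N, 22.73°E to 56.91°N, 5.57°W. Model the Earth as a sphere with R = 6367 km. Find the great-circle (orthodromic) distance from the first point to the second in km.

4154 km

Haversine: a = sin²(Δφ/2)+cos φ₁ cos φ₂ sin²(Δλ/2) = 0.10267;  σ = 2·atan2(√a,√(1−a))
σ = 37.377° → d = Rσ = 6367·0.65235 = 4154 km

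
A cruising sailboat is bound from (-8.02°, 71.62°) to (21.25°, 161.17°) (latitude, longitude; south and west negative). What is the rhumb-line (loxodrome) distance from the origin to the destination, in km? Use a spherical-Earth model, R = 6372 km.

10309 km

Rhumb course C = atan2(Δλ, Δψ) with Δψ = ln[tan(π/4+φ₂/2)/tan(π/4+φ₁/2)] = +0.5201, Δλ = +1.5629 → C = 71.59°
d = R·|Δφ| / |cos C| = 6372·0.51086 / 0.31576 = 10309 km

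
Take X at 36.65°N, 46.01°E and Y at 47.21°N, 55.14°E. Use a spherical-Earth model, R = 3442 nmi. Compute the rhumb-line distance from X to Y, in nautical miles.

Rhumb course C = atan2(Δλ, Δψ) with Δψ = ln[tan(π/4+φ₂/2)/tan(π/4+φ₁/2)] = +0.2487, Δλ = +0.1593 → C = 32.65°
d = R·|Δφ| / |cos C| = 3442·0.18431 / 0.84195 = 753 nmi

753 nmi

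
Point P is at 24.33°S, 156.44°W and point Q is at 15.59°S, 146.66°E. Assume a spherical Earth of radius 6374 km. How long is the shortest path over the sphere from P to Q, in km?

Haversine: a = sin²(Δφ/2)+cos φ₁ cos φ₂ sin²(Δλ/2) = 0.20499;  σ = 2·atan2(√a,√(1−a))
σ = 53.842° → d = Rσ = 6374·0.93972 = 5990 km

5990 km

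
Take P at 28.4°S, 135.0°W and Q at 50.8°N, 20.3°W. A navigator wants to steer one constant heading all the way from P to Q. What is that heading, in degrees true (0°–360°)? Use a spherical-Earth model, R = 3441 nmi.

Δψ = ln[tan(π/4+φ₂/2)/tan(π/4+φ₁/2)] = +1.5499
Δλ = +2.0019 rad (taken the short way round)
course = atan2(Δλ, Δψ) = 52.25°

52.3°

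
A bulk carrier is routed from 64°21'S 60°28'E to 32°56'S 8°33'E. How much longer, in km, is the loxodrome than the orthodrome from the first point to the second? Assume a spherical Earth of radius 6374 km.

Great circle: cos σ = sin φ₁ sin φ₂ + cos φ₁ cos φ₂ cos Δλ,  σ = 0.7753 rad → d_gc = 4942.0 km
Rhumb line: Δψ = +0.8706, q = Δφ/Δψ = 0.6298, d_rh = R√(Δφ²+q²Δλ²) = 5044.6 km
Excess = 5044.6 − 4942.0 = 102.6 ≈ 103 km

103 km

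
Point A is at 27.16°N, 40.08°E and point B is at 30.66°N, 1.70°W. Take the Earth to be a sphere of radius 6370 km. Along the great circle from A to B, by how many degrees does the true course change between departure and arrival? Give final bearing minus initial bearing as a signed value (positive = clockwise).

-20.9°

At departure: θ₁ = atan2(sin Δλ cos φ₂, cos φ₁ sin φ₂ − sin φ₁ cos φ₂ cos Δλ) = 285.68°
At arrival: θ₂ = atan2(sin Δλ cos φ₁, −cos φ₂ sin φ₁ + sin φ₂ cos φ₁ cos Δλ) = 264.76°
Δθ = θ₂ − θ₁ = -20.9°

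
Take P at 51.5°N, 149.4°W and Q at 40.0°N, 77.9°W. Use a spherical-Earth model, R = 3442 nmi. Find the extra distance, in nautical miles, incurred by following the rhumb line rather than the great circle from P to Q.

Great circle: cos σ = sin φ₁ sin φ₂ + cos φ₁ cos φ₂ cos Δλ,  σ = 0.8575 rad → d_gc = 2951.4 nmi
Rhumb line: Δψ = -0.2892, q = Δφ/Δψ = 0.6941, d_rh = R√(Δφ²+q²Δλ²) = 3060.5 nmi
Excess = 3060.5 − 2951.4 = 109.1 ≈ 109 nmi

109 nmi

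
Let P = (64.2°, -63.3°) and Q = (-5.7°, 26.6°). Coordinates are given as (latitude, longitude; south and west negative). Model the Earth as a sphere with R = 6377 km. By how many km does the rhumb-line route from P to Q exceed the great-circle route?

Great circle: cos σ = sin φ₁ sin φ₂ + cos φ₁ cos φ₂ cos Δλ,  σ = 1.6596 rad → d_gc = 10583.1 km
Rhumb line: Δψ = -1.5735, q = Δφ/Δψ = 0.7753, d_rh = R√(Δφ²+q²Δλ²) = 10986.7 km
Excess = 10986.7 − 10583.1 = 403.6 ≈ 404 km

404 km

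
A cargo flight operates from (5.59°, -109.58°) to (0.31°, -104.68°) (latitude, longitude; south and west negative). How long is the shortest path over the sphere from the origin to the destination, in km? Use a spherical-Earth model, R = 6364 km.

Haversine: a = sin²(Δφ/2)+cos φ₁ cos φ₂ sin²(Δλ/2) = 0.00394;  σ = 2·atan2(√a,√(1−a))
σ = 7.198° → d = Rσ = 6364·0.12562 = 799 km

799 km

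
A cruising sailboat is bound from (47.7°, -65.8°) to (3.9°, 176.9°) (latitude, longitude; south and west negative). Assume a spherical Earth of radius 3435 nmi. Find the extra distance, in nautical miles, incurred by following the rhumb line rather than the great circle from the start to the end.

Great circle: cos σ = sin φ₁ sin φ₂ + cos φ₁ cos φ₂ cos Δλ,  σ = 1.8314 rad → d_gc = 6290.8 nmi
Rhumb line: Δψ = -0.8815, q = Δφ/Δψ = 0.8672, d_rh = R√(Δφ²+q²Δλ²) = 6639.6 nmi
Excess = 6639.6 − 6290.8 = 348.8 ≈ 349 nmi

349 nmi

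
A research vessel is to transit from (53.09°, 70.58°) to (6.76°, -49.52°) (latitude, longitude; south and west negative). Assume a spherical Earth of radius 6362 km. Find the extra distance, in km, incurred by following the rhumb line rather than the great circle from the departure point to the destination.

848 km

Great circle: cos σ = sin φ₁ sin φ₂ + cos φ₁ cos φ₂ cos Δλ,  σ = 1.7772 rad → d_gc = 11306.8 km
Rhumb line: Δψ = -0.9792, q = Δφ/Δψ = 0.8258, d_rh = R√(Δφ²+q²Δλ²) = 12154.9 km
Excess = 12154.9 − 11306.8 = 848.1 ≈ 848 km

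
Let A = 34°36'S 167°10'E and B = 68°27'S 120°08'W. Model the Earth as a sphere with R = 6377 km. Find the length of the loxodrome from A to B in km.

6032 km

Δψ = ln[tan(π/4+φ₂/2)/tan(π/4+φ₁/2)] = -1.0148;  Δφ = -0.5908 rad,  Δλ = +1.2689 rad
q = Δφ/Δψ = 0.5822
d = R·√(Δφ² + q²Δλ²) = 6377·0.94591 = 6032 km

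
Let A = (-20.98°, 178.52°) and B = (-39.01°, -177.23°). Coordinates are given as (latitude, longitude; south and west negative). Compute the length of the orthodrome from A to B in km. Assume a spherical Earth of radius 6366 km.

Haversine: a = sin²(Δφ/2)+cos φ₁ cos φ₂ sin²(Δλ/2) = 0.02555;  σ = 2·atan2(√a,√(1−a))
σ = 18.396° → d = Rσ = 6366·0.32107 = 2044 km

2044 km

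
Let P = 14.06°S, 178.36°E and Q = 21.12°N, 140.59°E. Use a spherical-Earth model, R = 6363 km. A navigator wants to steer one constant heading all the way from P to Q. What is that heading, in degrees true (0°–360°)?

Δψ = ln[tan(π/4+φ₂/2)/tan(π/4+φ₁/2)] = +0.6252
Δλ = -0.6592 rad (taken the short way round)
course = atan2(Δλ, Δψ) = 313.48°

313.5°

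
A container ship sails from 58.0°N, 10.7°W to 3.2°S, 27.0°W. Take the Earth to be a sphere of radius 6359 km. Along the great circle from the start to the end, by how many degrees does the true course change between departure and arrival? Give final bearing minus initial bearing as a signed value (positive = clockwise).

At departure: θ₁ = atan2(sin Δλ cos φ₂, cos φ₁ sin φ₂ − sin φ₁ cos φ₂ cos Δλ) = 198.40°
At arrival: θ₂ = atan2(sin Δλ cos φ₁, −cos φ₂ sin φ₁ + sin φ₂ cos φ₁ cos Δλ) = 189.65°
Δθ = θ₂ − θ₁ = -8.8°

-8.8°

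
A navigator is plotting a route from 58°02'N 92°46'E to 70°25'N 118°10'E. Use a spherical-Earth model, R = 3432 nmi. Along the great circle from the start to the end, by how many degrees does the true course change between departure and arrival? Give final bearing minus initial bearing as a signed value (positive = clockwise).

+23.1°

Initial bearing θ₁ = atan2(sin Δλ cos φ₂, cos φ₁ sin φ₂ − sin φ₁ cos φ₂ cos Δλ) = 30.72°
Final bearing θ₂ = (initial bearing from the destination back to the start) + 180° = 53.79°
Δθ = θ₂ − θ₁ = +23.1°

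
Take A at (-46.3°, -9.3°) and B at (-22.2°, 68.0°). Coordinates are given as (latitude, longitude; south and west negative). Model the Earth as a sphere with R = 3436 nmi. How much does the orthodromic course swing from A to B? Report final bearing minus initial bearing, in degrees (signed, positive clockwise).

-49.4°

Initial bearing θ₁ = atan2(sin Δλ cos φ₂, cos φ₁ sin φ₂ − sin φ₁ cos φ₂ cos Δλ) = 97.19°
Final bearing θ₂ = (initial bearing from the destination back to the start) + 180° = 47.76°
Δθ = θ₂ − θ₁ = -49.4°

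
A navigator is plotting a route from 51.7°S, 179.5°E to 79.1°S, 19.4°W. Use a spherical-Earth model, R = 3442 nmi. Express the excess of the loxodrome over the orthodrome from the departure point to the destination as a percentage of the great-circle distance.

34.7%

Great circle: σ = 0.8503 rad → d_gc = Rσ = 2926.8 nmi
Rhumb: Δφ = -0.4782, Δλ = +2.8117, Δψ = -1.2919, q = Δφ/Δψ = 0.3702 → d_rh = R√(Δφ²+q²Δλ²) = 3942.5 nmi
Excess = (3942.5 − 2926.8) / 2926.8 = 1015.7 / 2926.8 = 34.70% ≈ 34.7%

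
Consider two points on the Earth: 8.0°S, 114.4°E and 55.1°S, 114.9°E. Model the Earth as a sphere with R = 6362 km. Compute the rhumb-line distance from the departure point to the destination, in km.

5230 km

Rhumb course C = atan2(Δλ, Δψ) with Δψ = ln[tan(π/4+φ₂/2)/tan(π/4+φ₁/2)] = -1.0172, Δλ = +0.0087 → C = 179.51°
d = R·|Δφ| / |cos C| = 6362·0.82205 / 0.99996 = 5230 km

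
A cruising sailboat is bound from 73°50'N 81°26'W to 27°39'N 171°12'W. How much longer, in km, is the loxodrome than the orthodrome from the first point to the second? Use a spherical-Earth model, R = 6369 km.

505 km

Great circle: cos σ = sin φ₁ sin φ₂ + cos φ₁ cos φ₂ cos Δλ,  σ = 1.1077 rad → d_gc = 7054.9 km
Rhumb line: Δψ = -1.4493, q = Δφ/Δψ = 0.5562, d_rh = R√(Δφ²+q²Δλ²) = 7560.1 km
Excess = 7560.1 − 7054.9 = 505.2 ≈ 505 km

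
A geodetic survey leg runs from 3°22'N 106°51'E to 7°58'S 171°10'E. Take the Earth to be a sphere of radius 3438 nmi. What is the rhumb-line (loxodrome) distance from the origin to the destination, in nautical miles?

Rhumb course C = atan2(Δλ, Δψ) with Δψ = ln[tan(π/4+φ₂/2)/tan(π/4+φ₁/2)] = -0.1983, Δλ = +1.1225 → C = 100.02°
d = R·|Δφ| / |cos C| = 3438·0.19780 / 0.17395 = 3909 nmi

3909 nmi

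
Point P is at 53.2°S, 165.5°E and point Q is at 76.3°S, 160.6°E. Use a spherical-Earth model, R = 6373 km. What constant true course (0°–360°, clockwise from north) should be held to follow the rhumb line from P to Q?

184.8°

Δψ = ln[tan(π/4+φ₂/2)/tan(π/4+φ₁/2)] = -1.0186
Δλ = -0.0855 rad (taken the short way round)
course = atan2(Δλ, Δψ) = 184.80°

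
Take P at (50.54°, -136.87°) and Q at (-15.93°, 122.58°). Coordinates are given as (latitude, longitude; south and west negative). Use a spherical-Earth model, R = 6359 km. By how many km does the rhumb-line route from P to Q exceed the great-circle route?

265 km

Great circle: cos σ = sin φ₁ sin φ₂ + cos φ₁ cos φ₂ cos Δλ,  σ = 1.9005 rad → d_gc = 12085.5 km
Rhumb line: Δψ = -1.3071, q = Δφ/Δψ = 0.8875, d_rh = R√(Δφ²+q²Δλ²) = 12350.1 km
Excess = 12350.1 − 12085.5 = 264.6 ≈ 265 km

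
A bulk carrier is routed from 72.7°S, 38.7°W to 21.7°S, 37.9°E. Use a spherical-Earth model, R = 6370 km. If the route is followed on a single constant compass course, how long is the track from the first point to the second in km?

7607 km

Rhumb course C = atan2(Δλ, Δψ) with Δψ = ln[tan(π/4+φ₂/2)/tan(π/4+φ₁/2)] = +1.4949, Δλ = +1.3369 → C = 41.81°
d = R·|Δφ| / |cos C| = 6370·0.89012 / 0.74539 = 7607 km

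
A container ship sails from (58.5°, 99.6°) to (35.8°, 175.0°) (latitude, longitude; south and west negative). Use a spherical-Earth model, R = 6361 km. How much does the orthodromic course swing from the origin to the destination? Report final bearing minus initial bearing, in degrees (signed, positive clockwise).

Initial bearing θ₁ = atan2(sin Δλ cos φ₂, cos φ₁ sin φ₂ − sin φ₁ cos φ₂ cos Δλ) = 80.50°
Final bearing θ₂ = (initial bearing from the destination back to the start) + 180° = 140.55°
Δθ = θ₂ − θ₁ = +60.1°

+60.1°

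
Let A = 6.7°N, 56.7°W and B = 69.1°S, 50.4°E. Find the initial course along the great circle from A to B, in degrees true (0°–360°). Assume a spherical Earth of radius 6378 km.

θ = atan2( sin Δλ·cos φ₂ ,  cos φ₁ sin φ₂ − sin φ₁ cos φ₂ cos Δλ )
  = atan2(+0.3410, -0.9156) = 159.57°

159.6°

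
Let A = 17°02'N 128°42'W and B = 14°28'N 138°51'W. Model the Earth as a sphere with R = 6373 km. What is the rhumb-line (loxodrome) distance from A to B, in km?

1123 km

Rhumb course C = atan2(Δλ, Δψ) with Δψ = ln[tan(π/4+φ₂/2)/tan(π/4+φ₁/2)] = -0.0465, Δλ = -0.1772 → C = 255.28°
d = R·|Δφ| / |cos C| = 6373·0.04480 / 0.25414 = 1123 km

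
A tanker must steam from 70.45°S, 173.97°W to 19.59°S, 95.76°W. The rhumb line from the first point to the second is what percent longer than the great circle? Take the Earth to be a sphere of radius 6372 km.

Great circle: σ = 1.1806 rad → d_gc = Rσ = 7522.8 km
Rhumb: Δφ = +0.8877, Δλ = +1.3650, Δψ = +1.4099, q = Δφ/Δψ = 0.6296 → d_rh = R√(Δφ²+q²Δλ²) = 7873.0 km
Excess = (7873.0 − 7522.8) / 7522.8 = 350.2 / 7522.8 = 4.66% ≈ 4.7%

4.7%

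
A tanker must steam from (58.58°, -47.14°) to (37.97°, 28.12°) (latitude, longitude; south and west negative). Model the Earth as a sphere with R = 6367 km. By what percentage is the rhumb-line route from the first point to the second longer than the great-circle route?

Great circle: σ = 0.8898 rad → d_gc = Rσ = 5665.1 km
Rhumb: Δφ = -0.3597, Δλ = +1.3135, Δψ = -0.5511, q = Δφ/Δψ = 0.6527 → d_rh = R√(Δφ²+q²Δλ²) = 5919.9 km
Excess = (5919.9 − 5665.1) / 5665.1 = 254.8 / 5665.1 = 4.50% ≈ 4.5%

4.5%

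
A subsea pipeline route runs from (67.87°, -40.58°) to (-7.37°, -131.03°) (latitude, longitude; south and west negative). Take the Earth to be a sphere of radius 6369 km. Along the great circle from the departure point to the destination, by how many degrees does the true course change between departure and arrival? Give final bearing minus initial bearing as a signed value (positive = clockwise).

Initial bearing θ₁ = atan2(sin Δλ cos φ₂, cos φ₁ sin φ₂ − sin φ₁ cos φ₂ cos Δλ) = 267.63°
Final bearing θ₂ = (initial bearing from the destination back to the start) + 180° = 202.30°
Δθ = θ₂ − θ₁ = -65.3°

-65.3°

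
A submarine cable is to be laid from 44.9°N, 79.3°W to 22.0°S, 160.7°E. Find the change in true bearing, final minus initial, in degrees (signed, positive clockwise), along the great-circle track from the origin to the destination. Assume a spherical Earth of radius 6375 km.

-44.8°

At departure: θ₁ = atan2(sin Δλ cos φ₂, cos φ₁ sin φ₂ − sin φ₁ cos φ₂ cos Δλ) = 274.41°
At arrival: θ₂ = atan2(sin Δλ cos φ₁, −cos φ₂ sin φ₁ + sin φ₂ cos φ₁ cos Δλ) = 229.62°
Δθ = θ₂ − θ₁ = -44.8°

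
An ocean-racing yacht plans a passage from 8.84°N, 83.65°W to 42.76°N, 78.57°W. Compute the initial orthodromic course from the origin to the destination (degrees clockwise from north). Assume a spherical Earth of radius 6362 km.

N = sin Δλ·cos φ₂ = +0.0650;  D = cos φ₁ sin φ₂ − sin φ₁ cos φ₂ cos Δλ = +0.5585
initial course = atan2(N, D) = 6.64°

6.6°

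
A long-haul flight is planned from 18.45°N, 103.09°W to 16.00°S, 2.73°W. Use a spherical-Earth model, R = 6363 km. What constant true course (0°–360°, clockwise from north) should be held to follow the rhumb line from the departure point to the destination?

109.2°

Meridional parts: M(φ₁)=+0.3277, M(φ₂)=-0.2830 → ΔM = -0.6107;  Δλ = +1.7516 rad
tan C = Δλ / ΔM = -2.8683 → C = 109.22°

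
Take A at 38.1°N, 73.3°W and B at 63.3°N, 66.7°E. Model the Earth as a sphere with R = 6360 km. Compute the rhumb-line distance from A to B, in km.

9920 km

Rhumb course C = atan2(Δλ, Δψ) with Δψ = ln[tan(π/4+φ₂/2)/tan(π/4+φ₁/2)] = +0.7182, Δλ = +2.4435 → C = 73.62°
d = R·|Δφ| / |cos C| = 6360·0.43982 / 0.28199 = 9920 km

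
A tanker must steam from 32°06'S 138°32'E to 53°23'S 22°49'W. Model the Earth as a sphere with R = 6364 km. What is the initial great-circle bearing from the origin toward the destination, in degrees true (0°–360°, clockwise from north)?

θ = atan2( sin Δλ·cos φ₂ ,  cos φ₁ sin φ₂ − sin φ₁ cos φ₂ cos Δλ )
  = atan2(-0.1907, -0.9803) = 191.01°

191.0°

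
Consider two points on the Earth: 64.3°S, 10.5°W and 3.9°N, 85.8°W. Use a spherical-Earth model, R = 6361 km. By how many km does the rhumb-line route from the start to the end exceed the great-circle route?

Great circle: cos σ = sin φ₁ sin φ₂ + cos φ₁ cos φ₂ cos Δλ,  σ = 1.5223 rad → d_gc = 9683.2 km
Rhumb line: Δψ = +1.5460, q = Δφ/Δψ = 0.7699, d_rh = R√(Δφ²+q²Δλ²) = 9937.6 km
Excess = 9937.6 − 9683.2 = 254.4 ≈ 254 km

254 km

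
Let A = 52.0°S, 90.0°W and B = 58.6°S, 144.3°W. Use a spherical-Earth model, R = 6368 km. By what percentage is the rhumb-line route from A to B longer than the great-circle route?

Great circle: σ = 0.5359 rad → d_gc = Rσ = 3412.9 km
Rhumb: Δφ = -0.1152, Δλ = -0.9477, Δψ = -0.2029, q = Δφ/Δψ = 0.5676 → d_rh = R√(Δφ²+q²Δλ²) = 3503.4 km
Excess = (3503.4 − 3412.9) / 3412.9 = 90.5 / 3412.9 = 2.652% ≈ 2.7%

2.7%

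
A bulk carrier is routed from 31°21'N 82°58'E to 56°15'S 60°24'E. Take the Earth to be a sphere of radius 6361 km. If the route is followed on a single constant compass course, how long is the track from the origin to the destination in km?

Δψ = ln[tan(π/4+φ₂/2)/tan(π/4+φ₁/2)] = -1.7696;  Δφ = -1.5289 rad,  Δλ = -0.3939 rad
q = Δφ/Δψ = 0.8640
d = R·√(Δφ² + q²Δλ²) = 6361·1.56632 = 9963 km

9963 km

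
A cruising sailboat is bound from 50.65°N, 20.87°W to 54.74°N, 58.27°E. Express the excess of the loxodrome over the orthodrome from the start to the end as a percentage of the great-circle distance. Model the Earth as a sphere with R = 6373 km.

Great circle: σ = 0.7949 rad → d_gc = Rσ = 5065.6 km
Rhumb: Δφ = +0.0714, Δλ = +1.3813, Δψ = +0.1179, q = Δφ/Δψ = 0.6055 → d_rh = R√(Δφ²+q²Δλ²) = 5349.3 km
Excess = (5349.3 − 5065.6) / 5065.6 = 283.7 / 5065.6 = 5.60% ≈ 5.6%

5.6%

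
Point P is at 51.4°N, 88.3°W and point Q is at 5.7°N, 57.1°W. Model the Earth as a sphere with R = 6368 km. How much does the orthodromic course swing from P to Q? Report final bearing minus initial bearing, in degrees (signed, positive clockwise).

+16.5°

At departure: θ₁ = atan2(sin Δλ cos φ₂, cos φ₁ sin φ₂ − sin φ₁ cos φ₂ cos Δλ) = 139.49°
At arrival: θ₂ = atan2(sin Δλ cos φ₁, −cos φ₂ sin φ₁ + sin φ₂ cos φ₁ cos Δλ) = 155.96°
Δθ = θ₂ − θ₁ = +16.5°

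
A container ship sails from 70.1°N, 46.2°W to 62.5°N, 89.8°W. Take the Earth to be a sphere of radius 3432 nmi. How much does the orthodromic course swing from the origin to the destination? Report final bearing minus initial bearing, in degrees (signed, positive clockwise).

At departure: θ₁ = atan2(sin Δλ cos φ₂, cos φ₁ sin φ₂ − sin φ₁ cos φ₂ cos Δλ) = 267.75°
At arrival: θ₂ = atan2(sin Δλ cos φ₁, −cos φ₂ sin φ₁ + sin φ₂ cos φ₁ cos Δλ) = 227.44°
Δθ = θ₂ − θ₁ = -40.3°

-40.3°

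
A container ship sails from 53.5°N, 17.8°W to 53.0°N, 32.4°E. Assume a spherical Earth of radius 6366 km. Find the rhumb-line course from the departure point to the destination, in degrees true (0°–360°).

Meridional parts: M(φ₁)=+1.1094, M(φ₂)=+1.0948 → ΔM = -0.0146;  Δλ = +0.8762 rad
tan C = Δλ / ΔM = -60.0709 → C = 90.95°

91.0°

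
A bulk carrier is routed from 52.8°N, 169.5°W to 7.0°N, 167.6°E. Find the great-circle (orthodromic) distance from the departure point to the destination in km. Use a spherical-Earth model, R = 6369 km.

cos σ = sin φ₁ sin φ₂ + cos φ₁ cos φ₂ cos Δλ
      = sin(52.80°)sin(7.00°) + cos(52.80°)cos(7.00°)cos(-22.90°) = 0.6499
σ = 49.468° → d = Rσ = 6369·0.86338 = 5499 km

5499 km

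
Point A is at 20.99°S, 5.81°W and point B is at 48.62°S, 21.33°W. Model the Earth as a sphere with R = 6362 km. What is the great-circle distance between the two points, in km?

3364 km

cos σ = sin φ₁ sin φ₂ + cos φ₁ cos φ₂ cos Δλ
      = sin(-20.99°)sin(-48.62°) + cos(-20.99°)cos(-48.62°)cos(-15.52°) = 0.8635
σ = 30.293° → d = Rσ = 6362·0.52871 = 3364 km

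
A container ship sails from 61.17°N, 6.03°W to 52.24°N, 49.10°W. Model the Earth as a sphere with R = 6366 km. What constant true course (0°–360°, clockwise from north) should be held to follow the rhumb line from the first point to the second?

Δψ = ln[tan(π/4+φ₂/2)/tan(π/4+φ₁/2)] = -0.2856
Δλ = -0.7517 rad (taken the short way round)
course = atan2(Δλ, Δψ) = 249.20°

249.2°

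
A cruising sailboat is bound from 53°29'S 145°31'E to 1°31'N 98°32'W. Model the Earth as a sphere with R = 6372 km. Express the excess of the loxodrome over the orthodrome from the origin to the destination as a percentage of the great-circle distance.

Great circle: σ = 1.8562 rad → d_gc = Rσ = 11827.9 km
Rhumb: Δφ = +0.9599, Δλ = +2.0237, Δψ = +1.1354, q = Δφ/Δψ = 0.8455 → d_rh = R√(Δφ²+q²Δλ²) = 12500.9 km
Excess = (12500.9 − 11827.9) / 11827.9 = 673.0 / 11827.9 = 5.69% ≈ 5.7%

5.7%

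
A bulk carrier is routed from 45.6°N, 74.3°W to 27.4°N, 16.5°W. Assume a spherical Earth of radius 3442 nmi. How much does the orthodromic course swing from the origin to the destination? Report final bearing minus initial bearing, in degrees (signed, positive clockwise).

At departure: θ₁ = atan2(sin Δλ cos φ₂, cos φ₁ sin φ₂ − sin φ₁ cos φ₂ cos Δλ) = 91.22°
At arrival: θ₂ = atan2(sin Δλ cos φ₁, −cos φ₂ sin φ₁ + sin φ₂ cos φ₁ cos Δλ) = 128.01°
Δθ = θ₂ − θ₁ = +36.8°

+36.8°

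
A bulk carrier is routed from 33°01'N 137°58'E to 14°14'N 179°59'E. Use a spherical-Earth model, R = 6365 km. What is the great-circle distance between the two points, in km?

4716 km

Haversine: a = sin²(Δφ/2)+cos φ₁ cos φ₂ sin²(Δλ/2) = 0.13109;  σ = 2·atan2(√a,√(1−a))
σ = 42.454° → d = Rσ = 6365·0.74096 = 4716 km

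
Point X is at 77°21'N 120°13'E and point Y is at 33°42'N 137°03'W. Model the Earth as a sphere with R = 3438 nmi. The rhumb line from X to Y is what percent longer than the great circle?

Great circle: σ = 1.0458 rad → d_gc = Rσ = 3595.4 nmi
Rhumb: Δφ = -0.7618, Δλ = +1.7930, Δψ = -1.5743, q = Δφ/Δψ = 0.4839 → d_rh = R√(Δφ²+q²Δλ²) = 3969.8 nmi
Excess = (3969.8 − 3595.4) / 3595.4 = 374.4 / 3595.4 = 10.41% ≈ 10.4%

10.4%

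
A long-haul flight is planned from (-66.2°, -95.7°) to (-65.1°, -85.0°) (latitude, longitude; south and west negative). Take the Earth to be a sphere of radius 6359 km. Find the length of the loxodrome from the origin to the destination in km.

505 km

Rhumb course C = atan2(Δλ, Δψ) with Δψ = ln[tan(π/4+φ₂/2)/tan(π/4+φ₁/2)] = +0.0466, Δλ = +0.1868 → C = 76.00°
d = R·|Δφ| / |cos C| = 6359·0.01920 / 0.24197 = 505 km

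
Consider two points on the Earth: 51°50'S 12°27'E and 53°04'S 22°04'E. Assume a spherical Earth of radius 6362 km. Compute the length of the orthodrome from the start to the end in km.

Haversine: a = sin²(Δφ/2)+cos φ₁ cos φ₂ sin²(Δλ/2) = 0.00272;  σ = 2·atan2(√a,√(1−a))
σ = 5.984° → d = Rσ = 6362·0.10445 = 664 km

664 km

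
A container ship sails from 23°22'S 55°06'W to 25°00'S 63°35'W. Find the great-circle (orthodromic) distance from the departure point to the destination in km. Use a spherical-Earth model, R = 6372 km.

cos σ = sin φ₁ sin φ₂ + cos φ₁ cos φ₂ cos Δλ
      = sin(-23.37°)sin(-25.00°) + cos(-23.37°)cos(-25.00°)cos(-8.48°) = 0.9905
σ = 7.908° → d = Rσ = 6372·0.13802 = 879 km

879 km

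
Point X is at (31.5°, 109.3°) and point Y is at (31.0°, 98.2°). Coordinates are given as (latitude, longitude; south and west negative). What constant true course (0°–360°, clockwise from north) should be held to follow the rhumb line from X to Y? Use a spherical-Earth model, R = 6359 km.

Meridional parts: M(φ₁)=+0.5798, M(φ₂)=+0.5696 → ΔM = -0.0102;  Δλ = -0.1937 rad
tan C = Δλ / ΔM = +18.9789 → C = 266.98°

267.0°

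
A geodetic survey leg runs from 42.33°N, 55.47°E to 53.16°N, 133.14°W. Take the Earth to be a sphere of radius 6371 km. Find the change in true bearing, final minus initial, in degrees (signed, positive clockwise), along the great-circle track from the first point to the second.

+168.4°

Initial bearing θ₁ = atan2(sin Δλ cos φ₂, cos φ₁ sin φ₂ − sin φ₁ cos φ₂ cos Δλ) = 5.18°
Final bearing θ₂ = (initial bearing from the destination back to the start) + 180° = 173.61°
Δθ = θ₂ − θ₁ = +168.4°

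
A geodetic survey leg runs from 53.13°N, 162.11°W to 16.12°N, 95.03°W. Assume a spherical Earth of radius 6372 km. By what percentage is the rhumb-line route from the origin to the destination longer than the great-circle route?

2.2%

Great circle: σ = 1.1078 rad → d_gc = Rσ = 7059.1 km
Rhumb: Δφ = -0.6459, Δλ = +1.1708, Δψ = -0.8135, q = Δφ/Δψ = 0.7941 → d_rh = R√(Δφ²+q²Δλ²) = 7213.3 km
Excess = (7213.3 − 7059.1) / 7059.1 = 154.2 / 7059.1 = 2.18% ≈ 2.2%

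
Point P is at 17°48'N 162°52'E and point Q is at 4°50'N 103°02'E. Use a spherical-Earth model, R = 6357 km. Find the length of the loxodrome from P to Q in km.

6652 km

Δψ = ln[tan(π/4+φ₂/2)/tan(π/4+φ₁/2)] = -0.2313;  Δφ = -0.2263 rad,  Δλ = -1.0443 rad
q = Δφ/Δψ = 0.9783
d = R·√(Δφ² + q²Δλ²) = 6357·1.04639 = 6652 km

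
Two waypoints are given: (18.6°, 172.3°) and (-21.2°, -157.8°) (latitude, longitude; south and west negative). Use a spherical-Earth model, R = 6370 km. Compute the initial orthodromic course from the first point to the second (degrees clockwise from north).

142.3°

θ = atan2( sin Δλ·cos φ₂ ,  cos φ₁ sin φ₂ − sin φ₁ cos φ₂ cos Δλ )
  = atan2(+0.4648, -0.6005) = 142.26°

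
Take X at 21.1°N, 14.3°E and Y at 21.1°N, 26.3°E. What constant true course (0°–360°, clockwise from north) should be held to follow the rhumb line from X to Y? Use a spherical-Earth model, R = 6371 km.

90.0°

Δψ = ln[tan(π/4+φ₂/2)/tan(π/4+φ₁/2)] = +0.0000
Δλ = +0.2094 rad (taken the short way round)
course = atan2(Δλ, Δψ) = 90.00°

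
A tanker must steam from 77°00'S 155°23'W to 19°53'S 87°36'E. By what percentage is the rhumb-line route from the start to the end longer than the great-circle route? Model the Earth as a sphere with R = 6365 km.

Great circle: σ = 1.3333 rad → d_gc = Rσ = 8486.3 km
Rhumb: Δφ = +0.9969, Δλ = -2.0423, Δψ = +1.8179, q = Δφ/Δψ = 0.5484 → d_rh = R√(Δφ²+q²Δλ²) = 9543.3 km
Excess = (9543.3 − 8486.3) / 8486.3 = 1057.0 / 8486.3 = 12.46% ≈ 12.5%

12.5%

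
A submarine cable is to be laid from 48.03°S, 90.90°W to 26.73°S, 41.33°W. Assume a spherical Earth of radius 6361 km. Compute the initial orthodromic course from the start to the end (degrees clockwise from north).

79.2°

θ = atan2( sin Δλ·cos φ₂ ,  cos φ₁ sin φ₂ − sin φ₁ cos φ₂ cos Δλ )
  = atan2(+0.6799, +0.1299) = 79.19°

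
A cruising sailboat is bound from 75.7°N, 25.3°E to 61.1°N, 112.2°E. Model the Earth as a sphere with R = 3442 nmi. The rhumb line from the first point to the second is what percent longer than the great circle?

Great circle: σ = 0.5456 rad → d_gc = Rσ = 1878.1 nmi
Rhumb: Δφ = -0.2548, Δλ = +1.5167, Δψ = -0.7199, q = Δφ/Δψ = 0.3540 → d_rh = R√(Δφ²+q²Δλ²) = 2045.5 nmi
Excess = (2045.5 − 1878.1) / 1878.1 = 167.4 / 1878.1 = 8.91% ≈ 8.9%

8.9%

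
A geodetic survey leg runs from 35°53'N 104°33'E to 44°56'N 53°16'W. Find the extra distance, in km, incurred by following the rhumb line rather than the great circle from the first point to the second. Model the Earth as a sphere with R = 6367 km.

2609 km

Great circle: cos σ = sin φ₁ sin φ₂ + cos φ₁ cos φ₂ cos Δλ,  σ = 1.6882 rad → d_gc = 10748.8 km
Rhumb line: Δψ = +0.2080, q = Δφ/Δψ = 0.7595, d_rh = R√(Δφ²+q²Δλ²) = 13357.6 km
Excess = 13357.6 − 10748.8 = 2608.8 ≈ 2609 km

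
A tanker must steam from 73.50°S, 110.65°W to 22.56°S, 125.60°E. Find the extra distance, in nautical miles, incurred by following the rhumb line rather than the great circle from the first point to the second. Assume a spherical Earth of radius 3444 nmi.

Great circle: cos σ = sin φ₁ sin φ₂ + cos φ₁ cos φ₂ cos Δλ,  σ = 1.3468 rad → d_gc = 4638.4 nmi
Rhumb line: Δψ = +1.5267, q = Δφ/Δψ = 0.5823, d_rh = R√(Δφ²+q²Δλ²) = 5304.6 nmi
Excess = 5304.6 − 4638.4 = 666.2 ≈ 666 nmi

666 nmi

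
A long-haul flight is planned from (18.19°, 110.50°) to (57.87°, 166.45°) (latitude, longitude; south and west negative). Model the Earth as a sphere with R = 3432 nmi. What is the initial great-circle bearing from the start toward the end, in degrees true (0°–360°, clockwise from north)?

θ = atan2( sin Δλ·cos φ₂ ,  cos φ₁ sin φ₂ − sin φ₁ cos φ₂ cos Δλ )
  = atan2(+0.4407, +0.7116) = 31.77°

31.8°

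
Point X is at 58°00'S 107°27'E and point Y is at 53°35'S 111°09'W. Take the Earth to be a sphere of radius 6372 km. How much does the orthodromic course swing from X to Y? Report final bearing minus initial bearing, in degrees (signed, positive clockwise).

At departure: θ₁ = atan2(sin Δλ cos φ₂, cos φ₁ sin φ₂ − sin φ₁ cos φ₂ cos Δλ) = 155.69°
At arrival: θ₂ = atan2(sin Δλ cos φ₁, −cos φ₂ sin φ₁ + sin φ₂ cos φ₁ cos Δλ) = 21.56°
Δθ = θ₂ − θ₁ = -134.1°

-134.1°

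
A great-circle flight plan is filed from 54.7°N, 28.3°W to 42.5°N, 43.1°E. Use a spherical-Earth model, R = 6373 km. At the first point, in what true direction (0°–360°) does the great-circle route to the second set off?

74.1°

θ = atan2( sin Δλ·cos φ₂ ,  cos φ₁ sin φ₂ − sin φ₁ cos φ₂ cos Δλ )
  = atan2(+0.6988, +0.1985) = 74.14°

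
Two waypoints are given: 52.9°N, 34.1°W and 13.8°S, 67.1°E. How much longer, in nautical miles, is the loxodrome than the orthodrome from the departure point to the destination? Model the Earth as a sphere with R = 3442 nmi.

Great circle: cos σ = sin φ₁ sin φ₂ + cos φ₁ cos φ₂ cos Δλ,  σ = 1.8797 rad → d_gc = 6470.0 nmi
Rhumb line: Δψ = -1.3352, q = Δφ/Δψ = 0.8719, d_rh = R√(Δφ²+q²Δλ²) = 6644.8 nmi
Excess = 6644.8 − 6470.0 = 174.8 ≈ 175 nmi

175 nmi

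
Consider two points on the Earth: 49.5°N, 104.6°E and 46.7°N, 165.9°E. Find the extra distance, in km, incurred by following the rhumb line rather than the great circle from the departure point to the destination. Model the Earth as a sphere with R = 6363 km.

Great circle: cos σ = sin φ₁ sin φ₂ + cos φ₁ cos φ₂ cos Δλ,  σ = 0.6962 rad → d_gc = 4429.8 km
Rhumb line: Δψ = -0.0732, q = Δφ/Δψ = 0.6676, d_rh = R√(Δφ²+q²Δλ²) = 4555.4 km
Excess = 4555.4 − 4429.8 = 125.6 ≈ 126 km

126 km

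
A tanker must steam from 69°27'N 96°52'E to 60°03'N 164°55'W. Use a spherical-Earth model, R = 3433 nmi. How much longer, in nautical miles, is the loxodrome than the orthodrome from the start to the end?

259 nmi

Great circle: cos σ = sin φ₁ sin φ₂ + cos φ₁ cos φ₂ cos Δλ,  σ = 0.6660 rad → d_gc = 2286.49 nmi
Rhumb line: Δψ = -0.3890, q = Δφ/Δψ = 0.4217, d_rh = R√(Δφ²+q²Δλ²) = 2545.00 nmi
Excess = 2545.00 − 2286.49 = 258.51 ≈ 259 nmi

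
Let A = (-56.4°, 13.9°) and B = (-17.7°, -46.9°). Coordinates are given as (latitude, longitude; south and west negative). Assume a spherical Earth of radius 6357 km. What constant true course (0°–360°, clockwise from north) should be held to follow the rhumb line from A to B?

Meridional parts: M(φ₁)=-1.1976, M(φ₂)=-0.3140 → ΔM = +0.8836;  Δλ = -1.0612 rad
tan C = Δλ / ΔM = -1.2009 → C = 309.78°

309.8°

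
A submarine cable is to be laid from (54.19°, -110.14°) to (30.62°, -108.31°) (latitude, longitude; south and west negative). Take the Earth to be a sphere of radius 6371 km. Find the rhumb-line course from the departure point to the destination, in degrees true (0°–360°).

176.8°

Δψ = ln[tan(π/4+φ₂/2)/tan(π/4+φ₁/2)] = -0.5680
Δλ = +0.0319 rad (taken the short way round)
course = atan2(Δλ, Δψ) = 176.78°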